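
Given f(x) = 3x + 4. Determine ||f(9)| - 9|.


f(9) = 31
|31| = 31
|31 - 9| = 22

22


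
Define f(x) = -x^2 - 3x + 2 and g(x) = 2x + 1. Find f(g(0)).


-2


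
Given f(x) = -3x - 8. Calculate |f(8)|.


f(8) = -32
|-32| = 32

32


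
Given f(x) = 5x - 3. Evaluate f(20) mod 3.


f(20) = 97
97 mod 3 = 1

1


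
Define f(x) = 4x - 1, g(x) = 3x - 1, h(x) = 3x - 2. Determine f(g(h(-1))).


h(-1) = -5
g(-5) = -16
f(-16) = -65

-65


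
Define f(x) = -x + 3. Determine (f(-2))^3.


f(-2) = 5
(5)^3 = 125

125


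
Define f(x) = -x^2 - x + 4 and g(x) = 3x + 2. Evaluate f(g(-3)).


g(-3) = -7
f(-7) = (-1)*(-7)^2 - 1*(-7) + 4 = -38

-38


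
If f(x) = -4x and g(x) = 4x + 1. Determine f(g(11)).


g(11) = 45
f(45) = -180

-180


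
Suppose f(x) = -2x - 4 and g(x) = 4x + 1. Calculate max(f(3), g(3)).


f(3) = -10
g(3) = 13
max = 13

13


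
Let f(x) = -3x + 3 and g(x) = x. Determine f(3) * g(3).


f(3) = -6
g(3) = 3
Product = -18

-18


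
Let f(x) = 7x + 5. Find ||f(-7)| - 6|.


f(-7) = -44
|-44| = 44
|44 - 6| = 38

38


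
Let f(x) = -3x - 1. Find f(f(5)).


f(5) = -16
f(-16) = 47

47


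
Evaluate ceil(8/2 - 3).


1


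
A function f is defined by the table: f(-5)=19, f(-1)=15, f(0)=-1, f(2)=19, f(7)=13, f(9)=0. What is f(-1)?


15


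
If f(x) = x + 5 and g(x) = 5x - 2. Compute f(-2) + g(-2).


-9


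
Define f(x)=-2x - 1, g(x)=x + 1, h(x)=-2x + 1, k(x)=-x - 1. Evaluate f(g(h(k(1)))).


k(1) = -2
h(-2) = 5
g(5) = 6
f(6) = -13

-13


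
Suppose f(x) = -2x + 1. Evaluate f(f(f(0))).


f(0) = 1
f(1) = -1
f(-1) = 3

3


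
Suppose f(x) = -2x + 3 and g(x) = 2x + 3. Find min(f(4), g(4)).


f(4) = -5
g(4) = 11
min = -5

-5


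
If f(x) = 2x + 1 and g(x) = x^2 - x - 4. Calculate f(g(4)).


17


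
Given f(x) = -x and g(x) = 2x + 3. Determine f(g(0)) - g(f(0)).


f(g(0)) = -3
g(f(0)) = 3
Difference = -6

-6


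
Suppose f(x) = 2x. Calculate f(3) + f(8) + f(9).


f(3) = 6
f(8) = 16
f(9) = 18
Sum = 40

40


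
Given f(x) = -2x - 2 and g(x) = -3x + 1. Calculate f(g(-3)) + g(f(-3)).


f(g(-3)) = -22
g(f(-3)) = -11
Sum = -33

-33


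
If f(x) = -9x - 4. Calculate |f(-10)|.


f(-10) = 86
|86| = 86

86


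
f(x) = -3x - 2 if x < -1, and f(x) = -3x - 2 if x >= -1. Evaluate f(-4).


-4 satisfies x < -1
f(-4) = 10

10


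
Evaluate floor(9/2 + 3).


9/2 = 4.5
4.5 + 3 = 7.5
floor(7.5) = 7

7


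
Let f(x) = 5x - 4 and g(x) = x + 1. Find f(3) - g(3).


f(3) = 11
g(3) = 4
Difference = 7

7


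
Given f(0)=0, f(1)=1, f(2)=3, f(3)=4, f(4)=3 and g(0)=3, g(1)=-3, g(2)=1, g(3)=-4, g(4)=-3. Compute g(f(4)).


f(4) = 3
g(3) = -4

-4


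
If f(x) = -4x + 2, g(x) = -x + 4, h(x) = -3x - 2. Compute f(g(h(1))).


-34


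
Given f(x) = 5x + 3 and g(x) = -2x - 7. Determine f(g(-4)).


g(-4) = 1
f(1) = 8

8


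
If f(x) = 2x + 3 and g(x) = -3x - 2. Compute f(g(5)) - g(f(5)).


f(g(5)) = -31
g(f(5)) = -41
Difference = 10

10


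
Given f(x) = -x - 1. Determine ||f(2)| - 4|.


f(2) = -3
|-3| = 3
|3 - 4| = 1

1


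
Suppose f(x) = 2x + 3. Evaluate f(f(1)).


f(1) = 5
f(5) = 13

13


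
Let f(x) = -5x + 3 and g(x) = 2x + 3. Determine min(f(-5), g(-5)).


-7


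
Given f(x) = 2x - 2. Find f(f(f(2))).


f(2) = 2
f(2) = 2
f(2) = 2

2


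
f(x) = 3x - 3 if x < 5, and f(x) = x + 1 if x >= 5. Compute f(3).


6


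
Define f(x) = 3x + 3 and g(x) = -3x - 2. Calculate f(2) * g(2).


f(2) = 9
g(2) = -8
Product = -72

-72


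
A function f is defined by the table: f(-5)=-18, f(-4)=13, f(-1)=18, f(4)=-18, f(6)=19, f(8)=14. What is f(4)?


-18


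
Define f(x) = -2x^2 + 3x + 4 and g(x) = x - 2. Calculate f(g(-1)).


g(-1) = -3
f(-3) = (-2)*(-3)^2 + 3*(-3) + 4 = -23

-23


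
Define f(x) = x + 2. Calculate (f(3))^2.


f(3) = 5
(5)^2 = 25

25


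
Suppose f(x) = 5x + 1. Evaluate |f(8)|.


f(8) = 41
|41| = 41

41


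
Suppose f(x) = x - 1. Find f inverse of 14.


15


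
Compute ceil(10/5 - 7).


10/5 = 2
2 - 7 = -5
ceil(-5) = -5

-5


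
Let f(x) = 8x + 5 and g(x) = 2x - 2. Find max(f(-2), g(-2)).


-6


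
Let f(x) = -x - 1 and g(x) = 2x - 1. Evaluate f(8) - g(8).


f(8) = -9
g(8) = 15
Difference = -24

-24


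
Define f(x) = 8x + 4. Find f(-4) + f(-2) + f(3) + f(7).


48


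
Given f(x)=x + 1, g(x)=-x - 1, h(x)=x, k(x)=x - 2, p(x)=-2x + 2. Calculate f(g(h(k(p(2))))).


p(2) = -2
k(-2) = -4
h(-4) = -4
g(-4) = 3
f(3) = 4

4


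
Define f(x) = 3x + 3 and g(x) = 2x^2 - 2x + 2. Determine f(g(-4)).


g(-4) = 42
f(42) = 129

129


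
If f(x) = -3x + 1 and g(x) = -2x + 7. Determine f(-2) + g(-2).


f(-2) = 7
g(-2) = 11
Sum = 18

18


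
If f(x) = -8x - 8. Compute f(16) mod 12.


f(16) = -136
-136 mod 12 = 8

8


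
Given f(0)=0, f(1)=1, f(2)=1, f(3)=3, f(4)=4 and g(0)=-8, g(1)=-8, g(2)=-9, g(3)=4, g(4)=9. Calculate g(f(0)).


f(0) = 0
g(0) = -8

-8


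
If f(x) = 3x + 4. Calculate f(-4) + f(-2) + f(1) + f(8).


25


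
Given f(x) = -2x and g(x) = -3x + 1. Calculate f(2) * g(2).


20


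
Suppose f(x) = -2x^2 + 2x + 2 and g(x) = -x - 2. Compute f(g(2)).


g(2) = -4
f(-4) = (-2)*(-4)^2 + 2*(-4) + 2 = -38

-38


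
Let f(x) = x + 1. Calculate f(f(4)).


f(4) = 5
f(5) = 6

6


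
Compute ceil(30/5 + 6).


30/5 = 6
6 + 6 = 12
ceil(12) = 12

12


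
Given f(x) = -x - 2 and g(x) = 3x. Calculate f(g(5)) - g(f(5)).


f(g(5)) = -17
g(f(5)) = -21
Difference = 4

4


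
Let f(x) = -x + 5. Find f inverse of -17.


Solve -x + 5 = -17
x = (-17 - 5) / (-1) = 22

22


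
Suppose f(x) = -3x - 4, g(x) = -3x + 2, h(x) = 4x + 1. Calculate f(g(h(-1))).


h(-1) = -3
g(-3) = 11
f(11) = -37

-37


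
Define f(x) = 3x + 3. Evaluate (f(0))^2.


9


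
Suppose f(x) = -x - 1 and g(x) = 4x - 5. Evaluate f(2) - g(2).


f(2) = -3
g(2) = 3
Difference = -6

-6


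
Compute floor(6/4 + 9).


6/4 = 1.5
1.5 + 9 = 10.5
floor(10.5) = 10

10


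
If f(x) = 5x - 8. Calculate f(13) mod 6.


f(13) = 57
57 mod 6 = 3

3


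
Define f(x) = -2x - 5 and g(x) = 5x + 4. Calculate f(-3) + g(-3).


f(-3) = 1
g(-3) = -11
Sum = -10

-10


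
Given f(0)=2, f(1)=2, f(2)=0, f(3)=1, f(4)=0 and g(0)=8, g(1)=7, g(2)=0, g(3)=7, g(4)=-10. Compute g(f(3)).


7


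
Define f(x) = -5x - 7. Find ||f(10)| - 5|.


f(10) = -57
|-57| = 57
|57 - 5| = 52

52


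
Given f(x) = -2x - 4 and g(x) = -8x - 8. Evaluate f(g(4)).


g(4) = -40
f(-40) = 76

76


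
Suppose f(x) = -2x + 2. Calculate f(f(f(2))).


f(2) = -2
f(-2) = 6
f(6) = -10

-10


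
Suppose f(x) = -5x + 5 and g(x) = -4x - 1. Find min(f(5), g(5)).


-21


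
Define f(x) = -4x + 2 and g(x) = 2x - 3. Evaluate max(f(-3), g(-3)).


f(-3) = 14
g(-3) = -9
max = 14

14


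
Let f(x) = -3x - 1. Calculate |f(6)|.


f(6) = -19
|-19| = 19

19


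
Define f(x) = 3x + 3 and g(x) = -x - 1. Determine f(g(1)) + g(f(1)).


f(g(1)) = -3
g(f(1)) = -7
Sum = -10

-10


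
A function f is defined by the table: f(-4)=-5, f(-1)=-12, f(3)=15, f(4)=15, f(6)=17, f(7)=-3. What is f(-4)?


Reading from the table at x = -4

-5


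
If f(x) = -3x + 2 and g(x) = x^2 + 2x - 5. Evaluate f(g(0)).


g(0) = -5
f(-5) = 17

17


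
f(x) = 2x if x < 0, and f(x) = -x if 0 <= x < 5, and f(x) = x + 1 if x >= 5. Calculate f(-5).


-5 satisfies x < 0
f(-5) = -10

-10


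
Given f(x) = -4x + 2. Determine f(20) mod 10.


2


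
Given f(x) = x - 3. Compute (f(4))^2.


f(4) = 1
(1)^2 = 1

1


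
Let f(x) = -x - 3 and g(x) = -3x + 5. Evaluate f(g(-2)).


g(-2) = 11
f(11) = -14

-14


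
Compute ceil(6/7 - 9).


6/7 = 0.8571
0.8571 - 9 = -8.1429
ceil(-8.1429) = -8

-8


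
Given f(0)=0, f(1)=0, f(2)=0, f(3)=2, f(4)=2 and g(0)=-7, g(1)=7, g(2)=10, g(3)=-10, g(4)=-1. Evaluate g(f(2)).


f(2) = 0
g(0) = -7

-7


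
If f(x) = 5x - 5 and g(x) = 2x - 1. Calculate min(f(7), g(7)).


f(7) = 30
g(7) = 13
min = 13

13


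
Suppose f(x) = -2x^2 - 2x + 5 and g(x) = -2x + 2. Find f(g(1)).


5


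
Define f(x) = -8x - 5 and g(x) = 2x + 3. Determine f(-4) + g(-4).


22


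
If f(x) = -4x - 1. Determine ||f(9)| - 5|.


f(9) = -37
|-37| = 37
|37 - 5| = 32

32


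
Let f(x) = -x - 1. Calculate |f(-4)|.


f(-4) = 3
|3| = 3

3


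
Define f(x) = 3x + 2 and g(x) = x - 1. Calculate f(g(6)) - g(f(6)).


f(g(6)) = 17
g(f(6)) = 19
Difference = -2

-2


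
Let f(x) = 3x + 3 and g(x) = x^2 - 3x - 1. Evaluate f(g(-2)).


30


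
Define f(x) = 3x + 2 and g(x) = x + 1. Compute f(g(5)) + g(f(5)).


f(g(5)) = 20
g(f(5)) = 18
Sum = 38

38


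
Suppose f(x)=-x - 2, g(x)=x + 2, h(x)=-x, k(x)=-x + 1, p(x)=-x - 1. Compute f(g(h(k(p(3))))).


1


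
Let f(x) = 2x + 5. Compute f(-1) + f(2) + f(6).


f(-1) = 3
f(2) = 9
f(6) = 17
Sum = 29

29


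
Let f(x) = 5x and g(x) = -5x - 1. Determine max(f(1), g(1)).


f(1) = 5
g(1) = -6
max = 5

5


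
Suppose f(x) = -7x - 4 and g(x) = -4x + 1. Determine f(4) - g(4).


f(4) = -32
g(4) = -15
Difference = -17

-17


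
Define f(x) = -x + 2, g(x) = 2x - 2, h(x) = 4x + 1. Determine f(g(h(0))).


h(0) = 1
g(1) = 0
f(0) = 2

2


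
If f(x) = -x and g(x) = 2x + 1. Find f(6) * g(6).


f(6) = -6
g(6) = 13
Product = -78

-78


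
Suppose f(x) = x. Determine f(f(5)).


5


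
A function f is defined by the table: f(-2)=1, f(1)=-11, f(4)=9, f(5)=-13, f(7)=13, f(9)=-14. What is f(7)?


Reading from the table at x = 7

13


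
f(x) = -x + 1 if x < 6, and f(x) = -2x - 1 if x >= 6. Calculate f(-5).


6


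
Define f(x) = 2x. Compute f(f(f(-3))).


f(-3) = -6
f(-6) = -12
f(-12) = -24

-24


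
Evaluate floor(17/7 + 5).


7


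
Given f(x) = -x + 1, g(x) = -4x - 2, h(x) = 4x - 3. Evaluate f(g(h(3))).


39


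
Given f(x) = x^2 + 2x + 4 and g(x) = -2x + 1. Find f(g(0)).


7


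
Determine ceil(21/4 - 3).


21/4 = 5.25
5.25 - 3 = 2.25
ceil(2.25) = 3

3


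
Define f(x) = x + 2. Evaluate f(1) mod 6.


f(1) = 3
3 mod 6 = 3

3


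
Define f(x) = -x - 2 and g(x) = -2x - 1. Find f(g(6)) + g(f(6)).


f(g(6)) = 11
g(f(6)) = 15
Sum = 26

26


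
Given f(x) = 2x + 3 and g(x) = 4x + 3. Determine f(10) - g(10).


f(10) = 23
g(10) = 43
Difference = -20

-20


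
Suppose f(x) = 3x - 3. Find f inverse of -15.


Solve 3x - 3 = -15
x = (-15 + 3) / 3 = -4

-4


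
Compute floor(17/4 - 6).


17/4 = 4.25
4.25 - 6 = -1.75
floor(-1.75) = -2

-2


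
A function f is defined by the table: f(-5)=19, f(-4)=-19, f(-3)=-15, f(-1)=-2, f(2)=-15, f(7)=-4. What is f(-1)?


Reading from the table at x = -1

-2


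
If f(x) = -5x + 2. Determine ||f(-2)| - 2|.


f(-2) = 12
|12| = 12
|12 - 2| = 10

10


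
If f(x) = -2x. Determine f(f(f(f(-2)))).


f(-2) = 4
f(4) = -8
f(-8) = 16
f(16) = -32

-32


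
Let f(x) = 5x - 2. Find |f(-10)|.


f(-10) = -52
|-52| = 52

52


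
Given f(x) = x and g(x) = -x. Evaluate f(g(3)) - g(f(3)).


f(g(3)) = -3
g(f(3)) = -3
Difference = 0

0


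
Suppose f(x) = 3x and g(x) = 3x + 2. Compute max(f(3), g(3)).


f(3) = 9
g(3) = 11
max = 11

11


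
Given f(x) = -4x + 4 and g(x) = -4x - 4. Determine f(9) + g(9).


f(9) = -32
g(9) = -40
Sum = -72

-72


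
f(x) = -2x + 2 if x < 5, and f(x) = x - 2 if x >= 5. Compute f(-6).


-6 satisfies x < 5
f(-6) = 14

14


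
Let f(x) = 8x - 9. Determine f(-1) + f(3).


f(-1) = -17
f(3) = 15
Sum = -2

-2


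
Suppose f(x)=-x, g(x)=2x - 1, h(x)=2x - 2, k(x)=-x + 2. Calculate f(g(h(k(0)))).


k(0) = 2
h(2) = 2
g(2) = 3
f(3) = -3

-3


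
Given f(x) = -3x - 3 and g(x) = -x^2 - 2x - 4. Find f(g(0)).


g(0) = -4
f(-4) = 9

9


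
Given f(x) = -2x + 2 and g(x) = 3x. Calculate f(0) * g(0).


f(0) = 2
g(0) = 0
Product = 0

0


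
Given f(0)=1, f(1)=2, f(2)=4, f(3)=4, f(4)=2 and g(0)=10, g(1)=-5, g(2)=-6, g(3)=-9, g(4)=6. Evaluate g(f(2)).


f(2) = 4
g(4) = 6

6


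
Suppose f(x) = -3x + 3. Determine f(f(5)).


39


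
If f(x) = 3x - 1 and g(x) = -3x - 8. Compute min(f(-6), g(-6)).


-19


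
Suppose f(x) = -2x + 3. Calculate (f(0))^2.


f(0) = 3
(3)^2 = 9

9


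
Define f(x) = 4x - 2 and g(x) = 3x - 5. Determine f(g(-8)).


g(-8) = -29
f(-29) = -118

-118


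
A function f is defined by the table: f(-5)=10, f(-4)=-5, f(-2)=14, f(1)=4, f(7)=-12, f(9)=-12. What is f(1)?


Reading from the table at x = 1

4


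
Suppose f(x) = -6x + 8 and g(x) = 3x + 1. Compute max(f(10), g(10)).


31


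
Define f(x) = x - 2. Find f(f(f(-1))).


f(-1) = -3
f(-3) = -5
f(-5) = -7

-7


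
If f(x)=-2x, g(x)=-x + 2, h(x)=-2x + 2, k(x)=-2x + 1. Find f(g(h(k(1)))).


4


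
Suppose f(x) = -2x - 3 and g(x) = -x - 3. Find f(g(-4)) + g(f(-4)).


f(g(-4)) = -5
g(f(-4)) = -8
Sum = -13

-13


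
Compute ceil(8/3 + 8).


8/3 = 2.6667
2.6667 + 8 = 10.6667
ceil(10.6667) = 11

11


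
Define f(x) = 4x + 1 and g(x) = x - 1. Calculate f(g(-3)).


g(-3) = -4
f(-4) = -15

-15


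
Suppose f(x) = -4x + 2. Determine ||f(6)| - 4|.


f(6) = -22
|-22| = 22
|22 - 4| = 18

18


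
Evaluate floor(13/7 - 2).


13/7 = 1.8571
1.8571 - 2 = -0.1429
floor(-0.1429) = -1

-1


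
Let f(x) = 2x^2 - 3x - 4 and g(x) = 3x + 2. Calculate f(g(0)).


-2


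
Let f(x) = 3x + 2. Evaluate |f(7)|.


f(7) = 23
|23| = 23

23


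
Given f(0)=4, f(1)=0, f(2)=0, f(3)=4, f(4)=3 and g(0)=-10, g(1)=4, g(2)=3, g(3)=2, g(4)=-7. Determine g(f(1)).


f(1) = 0
g(0) = -10

-10


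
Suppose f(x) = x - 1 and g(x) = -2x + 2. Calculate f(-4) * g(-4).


f(-4) = -5
g(-4) = 10
Product = -50

-50


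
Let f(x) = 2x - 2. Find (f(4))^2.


36


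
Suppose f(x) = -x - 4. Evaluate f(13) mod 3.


1


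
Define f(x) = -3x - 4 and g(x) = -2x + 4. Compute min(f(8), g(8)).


f(8) = -28
g(8) = -12
min = -28

-28


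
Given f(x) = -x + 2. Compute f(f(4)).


f(4) = -2
f(-2) = 4

4


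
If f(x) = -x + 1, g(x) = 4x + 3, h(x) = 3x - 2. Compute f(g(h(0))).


h(0) = -2
g(-2) = -5
f(-5) = 6

6


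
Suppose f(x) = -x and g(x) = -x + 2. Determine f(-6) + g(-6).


f(-6) = 6
g(-6) = 8
Sum = 14

14


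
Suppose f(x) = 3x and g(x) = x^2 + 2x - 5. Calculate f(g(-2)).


g(-2) = -5
f(-5) = -15

-15


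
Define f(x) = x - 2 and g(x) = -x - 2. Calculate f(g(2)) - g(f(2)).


-4


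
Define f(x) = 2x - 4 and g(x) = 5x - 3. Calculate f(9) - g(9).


f(9) = 14
g(9) = 42
Difference = -28

-28


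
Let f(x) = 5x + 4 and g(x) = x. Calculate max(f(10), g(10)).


54


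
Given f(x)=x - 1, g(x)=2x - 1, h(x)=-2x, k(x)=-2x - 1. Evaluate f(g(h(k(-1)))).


-6


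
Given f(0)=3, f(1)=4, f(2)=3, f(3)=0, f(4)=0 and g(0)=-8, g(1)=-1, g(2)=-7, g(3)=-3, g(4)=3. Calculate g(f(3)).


f(3) = 0
g(0) = -8

-8


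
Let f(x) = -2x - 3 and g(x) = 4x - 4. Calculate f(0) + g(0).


-7


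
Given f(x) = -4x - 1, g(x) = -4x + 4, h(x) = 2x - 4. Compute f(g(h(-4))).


-209


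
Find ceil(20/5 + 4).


20/5 = 4
4 + 4 = 8
ceil(8) = 8

8


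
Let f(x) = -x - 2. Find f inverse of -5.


3


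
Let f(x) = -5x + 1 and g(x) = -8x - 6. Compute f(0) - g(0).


f(0) = 1
g(0) = -6
Difference = 7

7


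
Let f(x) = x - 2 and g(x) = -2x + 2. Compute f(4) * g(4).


f(4) = 2
g(4) = -6
Product = -12

-12


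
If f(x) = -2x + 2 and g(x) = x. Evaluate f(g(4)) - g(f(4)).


0


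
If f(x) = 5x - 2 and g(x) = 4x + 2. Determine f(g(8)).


g(8) = 34
f(34) = 168

168


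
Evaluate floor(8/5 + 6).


7


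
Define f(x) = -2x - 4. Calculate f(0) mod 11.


f(0) = -4
-4 mod 11 = 7

7


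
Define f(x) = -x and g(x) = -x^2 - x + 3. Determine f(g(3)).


9


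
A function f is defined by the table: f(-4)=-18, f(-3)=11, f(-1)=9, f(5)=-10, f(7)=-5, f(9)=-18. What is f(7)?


Reading from the table at x = 7

-5


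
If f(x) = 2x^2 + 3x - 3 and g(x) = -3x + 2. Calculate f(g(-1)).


g(-1) = 5
f(5) = 2*(5)^2 + 3*(5) - 3 = 62

62


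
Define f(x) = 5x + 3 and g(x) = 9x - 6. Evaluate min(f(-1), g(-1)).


f(-1) = -2
g(-1) = -15
min = -15

-15


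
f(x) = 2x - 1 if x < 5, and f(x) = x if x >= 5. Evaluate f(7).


7 satisfies x >= 5
f(7) = 7

7


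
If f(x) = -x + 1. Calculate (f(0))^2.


f(0) = 1
(1)^2 = 1

1


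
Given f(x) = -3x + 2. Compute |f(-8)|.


f(-8) = 26
|26| = 26

26


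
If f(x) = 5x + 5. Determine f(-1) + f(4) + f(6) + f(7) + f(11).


160


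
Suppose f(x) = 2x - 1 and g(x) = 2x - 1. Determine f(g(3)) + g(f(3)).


f(g(3)) = 9
g(f(3)) = 9
Sum = 18

18


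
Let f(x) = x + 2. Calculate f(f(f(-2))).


f(-2) = 0
f(0) = 2
f(2) = 4

4


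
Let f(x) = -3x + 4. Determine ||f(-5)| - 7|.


f(-5) = 19
|19| = 19
|19 - 7| = 12

12


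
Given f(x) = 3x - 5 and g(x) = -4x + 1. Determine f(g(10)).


g(10) = -39
f(-39) = -122

-122


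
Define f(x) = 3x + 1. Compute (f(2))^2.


f(2) = 7
(7)^2 = 49

49


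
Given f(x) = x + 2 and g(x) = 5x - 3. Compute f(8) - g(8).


f(8) = 10
g(8) = 37
Difference = -27

-27


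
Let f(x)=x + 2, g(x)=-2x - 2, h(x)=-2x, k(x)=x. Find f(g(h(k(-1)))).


k(-1) = -1
h(-1) = 2
g(2) = -6
f(-6) = -4

-4


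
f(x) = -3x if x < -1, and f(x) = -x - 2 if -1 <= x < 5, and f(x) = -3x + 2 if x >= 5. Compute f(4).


-6


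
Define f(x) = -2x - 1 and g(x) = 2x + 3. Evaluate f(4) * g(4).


f(4) = -9
g(4) = 11
Product = -99

-99


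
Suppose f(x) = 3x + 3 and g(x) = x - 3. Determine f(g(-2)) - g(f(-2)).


f(g(-2)) = -12
g(f(-2)) = -6
Difference = -6

-6


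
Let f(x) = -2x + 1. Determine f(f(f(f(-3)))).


f(-3) = 7
f(7) = -13
f(-13) = 27
f(27) = -53

-53


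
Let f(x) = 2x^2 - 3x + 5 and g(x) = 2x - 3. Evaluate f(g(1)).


g(1) = -1
f(-1) = 2*(-1)^2 - 3*(-1) + 5 = 10

10


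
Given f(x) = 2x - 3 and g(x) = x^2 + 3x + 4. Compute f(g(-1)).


1


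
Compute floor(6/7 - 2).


-2


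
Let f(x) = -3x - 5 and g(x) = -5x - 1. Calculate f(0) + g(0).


-6


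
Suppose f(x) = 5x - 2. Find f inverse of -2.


Solve 5x - 2 = -2
x = (-2 + 2) / 5 = 0

0


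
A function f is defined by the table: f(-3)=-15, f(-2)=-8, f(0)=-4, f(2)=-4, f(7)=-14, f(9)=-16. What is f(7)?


Reading from the table at x = 7

-14


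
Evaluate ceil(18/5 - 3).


18/5 = 3.6
3.6 - 3 = 0.6
ceil(0.6) = 1

1


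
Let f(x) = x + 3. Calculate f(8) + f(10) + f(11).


38


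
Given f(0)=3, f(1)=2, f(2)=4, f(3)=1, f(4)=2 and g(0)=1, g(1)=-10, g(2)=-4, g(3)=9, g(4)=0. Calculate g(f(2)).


0


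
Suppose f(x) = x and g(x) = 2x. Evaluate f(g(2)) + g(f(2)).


f(g(2)) = 4
g(f(2)) = 4
Sum = 8

8


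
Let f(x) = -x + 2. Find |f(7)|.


5


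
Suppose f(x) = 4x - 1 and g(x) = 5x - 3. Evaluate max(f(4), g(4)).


f(4) = 15
g(4) = 17
max = 17

17


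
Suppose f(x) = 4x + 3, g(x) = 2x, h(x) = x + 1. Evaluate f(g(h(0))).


h(0) = 1
g(1) = 2
f(2) = 11

11


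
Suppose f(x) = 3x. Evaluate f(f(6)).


54


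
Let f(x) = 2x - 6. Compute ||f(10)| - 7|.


f(10) = 14
|14| = 14
|14 - 7| = 7

7


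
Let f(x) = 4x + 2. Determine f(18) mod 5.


4


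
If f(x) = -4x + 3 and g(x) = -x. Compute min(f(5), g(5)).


f(5) = -17
g(5) = -5
min = -17

-17


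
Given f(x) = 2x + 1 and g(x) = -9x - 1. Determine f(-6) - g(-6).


f(-6) = -11
g(-6) = 53
Difference = -64

-64


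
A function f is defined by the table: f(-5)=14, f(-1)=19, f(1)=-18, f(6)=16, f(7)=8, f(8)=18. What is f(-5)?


Reading from the table at x = -5

14


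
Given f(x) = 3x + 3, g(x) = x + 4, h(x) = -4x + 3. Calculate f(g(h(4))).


h(4) = -13
g(-13) = -9
f(-9) = -24

-24


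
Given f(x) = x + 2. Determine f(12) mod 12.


f(12) = 14
14 mod 12 = 2

2


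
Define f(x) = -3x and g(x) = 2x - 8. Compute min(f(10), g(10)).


f(10) = -30
g(10) = 12
min = -30

-30


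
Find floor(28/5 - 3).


28/5 = 5.6
5.6 - 3 = 2.6
floor(2.6) = 2

2


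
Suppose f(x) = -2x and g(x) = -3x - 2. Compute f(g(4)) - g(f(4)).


f(g(4)) = 28
g(f(4)) = 22
Difference = 6

6


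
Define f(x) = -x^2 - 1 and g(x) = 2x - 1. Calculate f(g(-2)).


g(-2) = -5
f(-5) = (-1)*(-5)^2 - 1 = -26

-26


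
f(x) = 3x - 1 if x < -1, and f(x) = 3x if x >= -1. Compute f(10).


10 satisfies x >= -1
f(10) = 30

30


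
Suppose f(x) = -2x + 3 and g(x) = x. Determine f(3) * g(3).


f(3) = -3
g(3) = 3
Product = -9

-9


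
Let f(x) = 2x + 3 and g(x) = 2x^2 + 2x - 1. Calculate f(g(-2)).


g(-2) = 3
f(3) = 9

9


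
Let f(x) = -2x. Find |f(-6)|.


f(-6) = 12
|12| = 12

12


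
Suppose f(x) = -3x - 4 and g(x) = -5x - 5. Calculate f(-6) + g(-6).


f(-6) = 14
g(-6) = 25
Sum = 39

39


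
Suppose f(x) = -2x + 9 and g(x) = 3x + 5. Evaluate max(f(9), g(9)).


f(9) = -9
g(9) = 32
max = 32

32


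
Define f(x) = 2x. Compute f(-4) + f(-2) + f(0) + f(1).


f(-4) = -8
f(-2) = -4
f(0) = 0
f(1) = 2
Sum = -10

-10


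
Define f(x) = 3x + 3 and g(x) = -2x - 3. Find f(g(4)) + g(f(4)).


f(g(4)) = -30
g(f(4)) = -33
Sum = -63

-63


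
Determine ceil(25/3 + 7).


25/3 = 8.3333
8.3333 + 7 = 15.3333
ceil(15.3333) = 16

16


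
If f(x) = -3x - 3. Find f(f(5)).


f(5) = -18
f(-18) = 51

51


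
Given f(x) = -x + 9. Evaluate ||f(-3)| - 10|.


f(-3) = 12
|12| = 12
|12 - 10| = 2

2


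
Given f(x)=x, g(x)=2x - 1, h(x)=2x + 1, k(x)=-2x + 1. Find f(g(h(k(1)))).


-3


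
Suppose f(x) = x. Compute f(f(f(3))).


f(3) = 3
f(3) = 3
f(3) = 3

3


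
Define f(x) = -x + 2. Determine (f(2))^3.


0


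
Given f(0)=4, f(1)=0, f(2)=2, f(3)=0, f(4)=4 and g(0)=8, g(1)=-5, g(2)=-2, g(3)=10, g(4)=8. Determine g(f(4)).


f(4) = 4
g(4) = 8

8


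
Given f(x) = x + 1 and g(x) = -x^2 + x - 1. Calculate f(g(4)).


g(4) = -13
f(-13) = -12

-12


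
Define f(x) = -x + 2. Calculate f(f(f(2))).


0


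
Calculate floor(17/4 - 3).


17/4 = 4.25
4.25 - 3 = 1.25
floor(1.25) = 1

1


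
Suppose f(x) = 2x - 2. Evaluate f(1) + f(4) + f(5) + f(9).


f(1) = 0
f(4) = 6
f(5) = 8
f(9) = 16
Sum = 30

30


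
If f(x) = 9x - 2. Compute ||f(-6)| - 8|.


f(-6) = -56
|-56| = 56
|56 - 8| = 48

48


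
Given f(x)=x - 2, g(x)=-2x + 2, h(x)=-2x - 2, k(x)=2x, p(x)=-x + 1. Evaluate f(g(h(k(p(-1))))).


p(-1) = 2
k(2) = 4
h(4) = -10
g(-10) = 22
f(22) = 20

20


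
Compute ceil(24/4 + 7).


24/4 = 6
6 + 7 = 13
ceil(13) = 13

13


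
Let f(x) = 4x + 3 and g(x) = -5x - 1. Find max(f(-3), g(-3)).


14


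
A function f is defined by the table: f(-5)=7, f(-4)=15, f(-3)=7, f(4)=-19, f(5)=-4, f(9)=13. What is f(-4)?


15


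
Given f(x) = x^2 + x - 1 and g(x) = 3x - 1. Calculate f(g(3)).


g(3) = 8
f(8) = 1*(8)^2 + 1*(8) - 1 = 71

71


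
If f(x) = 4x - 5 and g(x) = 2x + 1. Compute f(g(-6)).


g(-6) = -11
f(-11) = -49

-49


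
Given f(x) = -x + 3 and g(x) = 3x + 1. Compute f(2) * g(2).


f(2) = 1
g(2) = 7
Product = 7

7


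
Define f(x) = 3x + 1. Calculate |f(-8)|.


f(-8) = -23
|-23| = 23

23


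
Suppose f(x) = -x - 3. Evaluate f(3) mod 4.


f(3) = -6
-6 mod 4 = 2

2


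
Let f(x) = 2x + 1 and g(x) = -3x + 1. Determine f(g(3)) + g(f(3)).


f(g(3)) = -15
g(f(3)) = -20
Sum = -35

-35


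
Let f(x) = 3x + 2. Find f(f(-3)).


f(-3) = -7
f(-7) = -19

-19


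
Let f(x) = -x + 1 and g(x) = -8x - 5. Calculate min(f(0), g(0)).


-5


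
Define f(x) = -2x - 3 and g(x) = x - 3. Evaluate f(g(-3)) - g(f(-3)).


f(g(-3)) = 9
g(f(-3)) = 0
Difference = 9

9


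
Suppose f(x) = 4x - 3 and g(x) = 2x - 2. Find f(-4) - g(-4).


f(-4) = -19
g(-4) = -10
Difference = -9

-9


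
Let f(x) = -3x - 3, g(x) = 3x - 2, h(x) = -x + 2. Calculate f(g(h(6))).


h(6) = -4
g(-4) = -14
f(-14) = 39

39


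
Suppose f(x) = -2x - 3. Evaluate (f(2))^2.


f(2) = -7
(-7)^2 = 49

49


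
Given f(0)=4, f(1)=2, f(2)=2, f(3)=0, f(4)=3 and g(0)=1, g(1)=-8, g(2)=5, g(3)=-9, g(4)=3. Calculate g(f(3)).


f(3) = 0
g(0) = 1

1


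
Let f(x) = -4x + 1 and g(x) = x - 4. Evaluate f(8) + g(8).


f(8) = -31
g(8) = 4
Sum = -27

-27


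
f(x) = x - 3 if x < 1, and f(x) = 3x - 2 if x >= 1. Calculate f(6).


6 satisfies x >= 1
f(6) = 16

16


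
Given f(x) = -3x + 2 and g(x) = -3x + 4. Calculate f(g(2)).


g(2) = -2
f(-2) = 8

8


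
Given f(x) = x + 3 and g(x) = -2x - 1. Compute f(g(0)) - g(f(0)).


9


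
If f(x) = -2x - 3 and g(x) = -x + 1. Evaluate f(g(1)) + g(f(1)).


3


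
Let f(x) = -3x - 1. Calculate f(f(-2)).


f(-2) = 5
f(5) = -16

-16


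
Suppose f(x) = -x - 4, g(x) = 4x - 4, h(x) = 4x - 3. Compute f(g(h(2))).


h(2) = 5
g(5) = 16
f(16) = -20

-20


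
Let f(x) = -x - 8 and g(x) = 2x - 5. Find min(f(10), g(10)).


f(10) = -18
g(10) = 15
min = -18

-18


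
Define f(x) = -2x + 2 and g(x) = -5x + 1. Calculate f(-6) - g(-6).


f(-6) = 14
g(-6) = 31
Difference = -17

-17


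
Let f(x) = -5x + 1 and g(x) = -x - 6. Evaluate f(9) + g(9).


f(9) = -44
g(9) = -15
Sum = -59

-59


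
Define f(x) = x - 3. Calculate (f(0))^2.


f(0) = -3
(-3)^2 = 9

9


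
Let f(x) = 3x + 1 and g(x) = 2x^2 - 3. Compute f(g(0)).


g(0) = -3
f(-3) = -8

-8


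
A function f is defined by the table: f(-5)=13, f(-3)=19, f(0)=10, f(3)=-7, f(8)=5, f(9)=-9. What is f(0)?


10


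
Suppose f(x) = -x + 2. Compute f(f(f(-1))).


f(-1) = 3
f(3) = -1
f(-1) = 3

3


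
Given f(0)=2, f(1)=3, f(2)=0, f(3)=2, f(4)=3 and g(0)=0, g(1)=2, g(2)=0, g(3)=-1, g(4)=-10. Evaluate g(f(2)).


f(2) = 0
g(0) = 0

0


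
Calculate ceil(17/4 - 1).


17/4 = 4.25
4.25 - 1 = 3.25
ceil(3.25) = 4

4


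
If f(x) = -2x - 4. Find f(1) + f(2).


-14


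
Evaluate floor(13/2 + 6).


13/2 = 6.5
6.5 + 6 = 12.5
floor(12.5) = 12

12


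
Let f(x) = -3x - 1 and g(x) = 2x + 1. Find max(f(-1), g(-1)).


f(-1) = 2
g(-1) = -1
max = 2

2


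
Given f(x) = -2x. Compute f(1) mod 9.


f(1) = -2
-2 mod 9 = 7

7


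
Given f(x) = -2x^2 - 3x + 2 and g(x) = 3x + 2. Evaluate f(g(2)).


g(2) = 8
f(8) = (-2)*(8)^2 - 3*(8) + 2 = -150

-150


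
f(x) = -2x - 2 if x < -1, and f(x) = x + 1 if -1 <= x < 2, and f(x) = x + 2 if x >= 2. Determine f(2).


4


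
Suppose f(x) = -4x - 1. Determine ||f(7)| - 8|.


f(7) = -29
|-29| = 29
|29 - 8| = 21

21


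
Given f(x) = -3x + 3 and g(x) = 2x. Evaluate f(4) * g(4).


f(4) = -9
g(4) = 8
Product = -72

-72


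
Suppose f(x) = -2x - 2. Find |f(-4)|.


f(-4) = 6
|6| = 6

6


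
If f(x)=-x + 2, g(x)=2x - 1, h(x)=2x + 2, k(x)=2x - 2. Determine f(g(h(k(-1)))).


15


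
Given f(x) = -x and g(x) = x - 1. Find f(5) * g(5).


f(5) = -5
g(5) = 4
Product = -20

-20


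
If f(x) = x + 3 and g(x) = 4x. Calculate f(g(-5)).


g(-5) = -20
f(-20) = -17

-17


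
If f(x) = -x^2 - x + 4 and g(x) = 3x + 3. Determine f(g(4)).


g(4) = 15
f(15) = (-1)*(15)^2 - 1*(15) + 4 = -236

-236


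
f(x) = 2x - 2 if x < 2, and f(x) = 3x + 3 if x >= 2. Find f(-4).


-4 satisfies x < 2
f(-4) = -10

-10


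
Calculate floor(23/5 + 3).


23/5 = 4.6
4.6 + 3 = 7.6
floor(7.6) = 7

7


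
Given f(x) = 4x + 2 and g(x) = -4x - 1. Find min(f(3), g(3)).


f(3) = 14
g(3) = -13
min = -13

-13


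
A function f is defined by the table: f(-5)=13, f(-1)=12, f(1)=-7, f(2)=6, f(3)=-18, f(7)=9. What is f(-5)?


Reading from the table at x = -5

13


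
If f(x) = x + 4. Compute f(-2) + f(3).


9


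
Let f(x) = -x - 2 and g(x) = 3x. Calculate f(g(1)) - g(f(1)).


f(g(1)) = -5
g(f(1)) = -9
Difference = 4

4


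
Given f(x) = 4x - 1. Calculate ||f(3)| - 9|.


f(3) = 11
|11| = 11
|11 - 9| = 2

2


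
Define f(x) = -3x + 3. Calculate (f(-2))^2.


f(-2) = 9
(9)^2 = 81

81


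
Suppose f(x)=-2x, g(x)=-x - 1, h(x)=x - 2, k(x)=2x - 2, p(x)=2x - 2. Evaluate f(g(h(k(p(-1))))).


-22


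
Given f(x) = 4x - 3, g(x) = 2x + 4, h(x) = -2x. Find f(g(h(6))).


h(6) = -12
g(-12) = -20
f(-20) = -83

-83


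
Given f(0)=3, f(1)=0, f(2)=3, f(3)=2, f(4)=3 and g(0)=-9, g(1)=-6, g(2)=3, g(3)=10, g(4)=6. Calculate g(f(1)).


-9


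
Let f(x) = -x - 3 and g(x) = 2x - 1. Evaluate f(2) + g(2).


f(2) = -5
g(2) = 3
Sum = -2

-2


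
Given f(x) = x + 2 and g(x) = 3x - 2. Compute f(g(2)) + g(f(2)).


f(g(2)) = 6
g(f(2)) = 10
Sum = 16

16


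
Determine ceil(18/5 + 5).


18/5 = 3.6
3.6 + 5 = 8.6
ceil(8.6) = 9

9


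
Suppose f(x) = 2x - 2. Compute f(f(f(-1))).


-22


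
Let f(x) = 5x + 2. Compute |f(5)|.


f(5) = 27
|27| = 27

27


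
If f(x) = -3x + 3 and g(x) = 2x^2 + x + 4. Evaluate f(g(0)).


g(0) = 4
f(4) = -9

-9


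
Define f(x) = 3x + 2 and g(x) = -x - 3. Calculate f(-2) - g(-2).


-3


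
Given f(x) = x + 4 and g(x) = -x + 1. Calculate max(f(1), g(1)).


5


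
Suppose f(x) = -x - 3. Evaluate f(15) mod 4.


2


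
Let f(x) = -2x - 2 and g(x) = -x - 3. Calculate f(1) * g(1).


f(1) = -4
g(1) = -4
Product = 16

16


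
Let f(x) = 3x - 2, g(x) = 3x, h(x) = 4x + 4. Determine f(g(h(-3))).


h(-3) = -8
g(-8) = -24
f(-24) = -74

-74


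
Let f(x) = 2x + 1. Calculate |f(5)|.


11


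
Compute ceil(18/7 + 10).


18/7 = 2.5714
2.5714 + 10 = 12.5714
ceil(12.5714) = 13

13


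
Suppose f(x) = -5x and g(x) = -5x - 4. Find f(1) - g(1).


f(1) = -5
g(1) = -9
Difference = 4

4


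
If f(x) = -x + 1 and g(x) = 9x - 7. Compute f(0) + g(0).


f(0) = 1
g(0) = -7
Sum = -6

-6


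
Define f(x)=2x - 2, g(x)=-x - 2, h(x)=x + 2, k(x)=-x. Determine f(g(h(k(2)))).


k(2) = -2
h(-2) = 0
g(0) = -2
f(-2) = -6

-6


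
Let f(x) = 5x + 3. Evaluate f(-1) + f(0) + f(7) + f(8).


f(-1) = -2
f(0) = 3
f(7) = 38
f(8) = 43
Sum = 82

82


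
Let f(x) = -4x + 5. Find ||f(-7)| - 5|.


f(-7) = 33
|33| = 33
|33 - 5| = 28

28


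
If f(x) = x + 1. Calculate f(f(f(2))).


5


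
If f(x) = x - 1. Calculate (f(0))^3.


f(0) = -1
(-1)^3 = -1

-1


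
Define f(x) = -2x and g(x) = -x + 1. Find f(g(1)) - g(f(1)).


f(g(1)) = 0
g(f(1)) = 3
Difference = -3

-3


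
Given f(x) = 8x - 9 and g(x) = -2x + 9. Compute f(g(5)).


g(5) = -1
f(-1) = -17

-17


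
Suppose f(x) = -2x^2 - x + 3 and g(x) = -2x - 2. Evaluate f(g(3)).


g(3) = -8
f(-8) = (-2)*(-8)^2 - 1*(-8) + 3 = -117

-117


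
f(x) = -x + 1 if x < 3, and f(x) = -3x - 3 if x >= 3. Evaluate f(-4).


-4 satisfies x < 3
f(-4) = 5

5


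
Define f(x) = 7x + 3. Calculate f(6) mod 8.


f(6) = 45
45 mod 8 = 5

5


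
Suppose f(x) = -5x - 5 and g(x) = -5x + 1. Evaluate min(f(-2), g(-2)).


f(-2) = 5
g(-2) = 11
min = 5

5


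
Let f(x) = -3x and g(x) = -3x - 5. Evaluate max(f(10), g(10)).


f(10) = -30
g(10) = -35
max = -30

-30


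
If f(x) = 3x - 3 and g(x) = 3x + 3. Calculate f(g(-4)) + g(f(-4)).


f(g(-4)) = -30
g(f(-4)) = -42
Sum = -72

-72


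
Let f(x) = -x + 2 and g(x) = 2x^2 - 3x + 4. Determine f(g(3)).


g(3) = 13
f(13) = -11

-11


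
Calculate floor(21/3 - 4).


3


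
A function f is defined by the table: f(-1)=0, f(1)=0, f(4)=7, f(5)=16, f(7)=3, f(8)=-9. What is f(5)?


Reading from the table at x = 5

16


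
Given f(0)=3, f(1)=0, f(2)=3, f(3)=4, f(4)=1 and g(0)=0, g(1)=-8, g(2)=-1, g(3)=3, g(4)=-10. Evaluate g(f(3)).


f(3) = 4
g(4) = -10

-10


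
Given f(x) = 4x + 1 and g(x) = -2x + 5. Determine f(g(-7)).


g(-7) = 19
f(19) = 77

77


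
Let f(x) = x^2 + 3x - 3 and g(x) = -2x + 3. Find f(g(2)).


g(2) = -1
f(-1) = 1*(-1)^2 + 3*(-1) - 3 = -5

-5


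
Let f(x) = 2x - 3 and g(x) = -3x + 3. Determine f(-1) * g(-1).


f(-1) = -5
g(-1) = 6
Product = -30

-30


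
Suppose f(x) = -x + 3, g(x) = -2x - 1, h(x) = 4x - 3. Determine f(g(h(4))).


h(4) = 13
g(13) = -27
f(-27) = 30

30


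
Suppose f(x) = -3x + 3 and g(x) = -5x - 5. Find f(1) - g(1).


f(1) = 0
g(1) = -10
Difference = 10

10


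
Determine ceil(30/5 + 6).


30/5 = 6
6 + 6 = 12
ceil(12) = 12

12


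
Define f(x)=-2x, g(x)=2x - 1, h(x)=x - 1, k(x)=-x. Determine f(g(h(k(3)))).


k(3) = -3
h(-3) = -4
g(-4) = -9
f(-9) = 18

18


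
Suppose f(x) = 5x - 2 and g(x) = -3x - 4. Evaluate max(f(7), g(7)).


f(7) = 33
g(7) = -25
max = 33

33


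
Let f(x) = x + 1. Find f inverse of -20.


Solve x + 1 = -20
x = (-20 - 1) / 1 = -21

-21


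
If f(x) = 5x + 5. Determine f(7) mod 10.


0


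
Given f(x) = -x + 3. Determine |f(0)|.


f(0) = 3
|3| = 3

3


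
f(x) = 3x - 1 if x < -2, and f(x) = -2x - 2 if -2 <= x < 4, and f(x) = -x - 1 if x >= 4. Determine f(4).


4 satisfies x >= 4
f(4) = -5

-5


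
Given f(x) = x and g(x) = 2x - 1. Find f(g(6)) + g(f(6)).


22


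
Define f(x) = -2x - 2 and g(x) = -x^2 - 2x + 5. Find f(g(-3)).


g(-3) = 2
f(2) = -6

-6


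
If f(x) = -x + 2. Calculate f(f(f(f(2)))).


f(2) = 0
f(0) = 2
f(2) = 0
f(0) = 2

2


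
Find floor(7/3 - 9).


7/3 = 2.3333
2.3333 - 9 = -6.6667
floor(-6.6667) = -7

-7


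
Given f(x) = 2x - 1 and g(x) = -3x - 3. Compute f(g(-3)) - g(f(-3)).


f(g(-3)) = 11
g(f(-3)) = 18
Difference = -7

-7


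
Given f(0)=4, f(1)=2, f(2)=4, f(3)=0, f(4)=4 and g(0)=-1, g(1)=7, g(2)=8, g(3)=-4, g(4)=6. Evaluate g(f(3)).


f(3) = 0
g(0) = -1

-1


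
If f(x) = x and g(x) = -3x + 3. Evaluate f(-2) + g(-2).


f(-2) = -2
g(-2) = 9
Sum = 7

7


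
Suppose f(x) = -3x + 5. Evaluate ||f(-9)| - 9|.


23


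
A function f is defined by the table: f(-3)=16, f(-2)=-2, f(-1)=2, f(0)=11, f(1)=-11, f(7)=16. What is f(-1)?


Reading from the table at x = -1

2


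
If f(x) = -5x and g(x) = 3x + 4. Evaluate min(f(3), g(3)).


-15


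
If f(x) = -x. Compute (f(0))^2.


f(0) = 0
(0)^2 = 0

0


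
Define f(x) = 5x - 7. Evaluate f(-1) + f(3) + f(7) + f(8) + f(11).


f(-1) = -12
f(3) = 8
f(7) = 28
f(8) = 33
f(11) = 48
Sum = 105

105


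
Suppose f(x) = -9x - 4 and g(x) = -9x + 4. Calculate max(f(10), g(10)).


f(10) = -94
g(10) = -86
max = -86

-86


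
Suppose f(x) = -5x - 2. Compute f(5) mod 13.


f(5) = -27
-27 mod 13 = 12

12


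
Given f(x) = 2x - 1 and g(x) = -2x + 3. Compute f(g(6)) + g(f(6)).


-38


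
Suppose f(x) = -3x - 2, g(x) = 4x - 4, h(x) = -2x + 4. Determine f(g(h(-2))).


h(-2) = 8
g(8) = 28
f(28) = -86

-86


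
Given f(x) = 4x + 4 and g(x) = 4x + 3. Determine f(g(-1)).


g(-1) = -1
f(-1) = 0

0


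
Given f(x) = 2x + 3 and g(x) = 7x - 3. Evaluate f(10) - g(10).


f(10) = 23
g(10) = 67
Difference = -44

-44


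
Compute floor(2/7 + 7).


2/7 = 0.2857
0.2857 + 7 = 7.2857
floor(7.2857) = 7

7


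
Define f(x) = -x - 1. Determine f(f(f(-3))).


f(-3) = 2
f(2) = -3
f(-3) = 2

2


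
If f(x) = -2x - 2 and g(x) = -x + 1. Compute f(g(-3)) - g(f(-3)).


f(g(-3)) = -10
g(f(-3)) = -3
Difference = -7

-7


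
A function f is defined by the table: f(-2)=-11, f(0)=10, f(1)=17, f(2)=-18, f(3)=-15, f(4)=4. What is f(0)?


Reading from the table at x = 0

10


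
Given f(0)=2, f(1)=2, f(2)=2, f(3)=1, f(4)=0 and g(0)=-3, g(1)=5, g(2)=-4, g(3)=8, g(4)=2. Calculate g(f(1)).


f(1) = 2
g(2) = -4

-4


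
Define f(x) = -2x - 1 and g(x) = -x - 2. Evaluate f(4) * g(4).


f(4) = -9
g(4) = -6
Product = 54

54


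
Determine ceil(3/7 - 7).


3/7 = 0.4286
0.4286 - 7 = -6.5714
ceil(-6.5714) = -6

-6


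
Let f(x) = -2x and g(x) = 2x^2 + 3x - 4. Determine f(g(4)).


g(4) = 40
f(40) = -80

-80


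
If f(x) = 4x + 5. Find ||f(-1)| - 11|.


f(-1) = 1
|1| = 1
|1 - 11| = 10

10


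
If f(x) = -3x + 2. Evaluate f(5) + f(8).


f(5) = -13
f(8) = -22
Sum = -35

-35


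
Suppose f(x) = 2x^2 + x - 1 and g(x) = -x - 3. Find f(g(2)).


44


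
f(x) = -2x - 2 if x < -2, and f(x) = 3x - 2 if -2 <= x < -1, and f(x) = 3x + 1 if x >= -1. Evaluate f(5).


5 satisfies x >= -1
f(5) = 16

16


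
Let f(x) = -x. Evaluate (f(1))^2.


f(1) = -1
(-1)^2 = 1

1


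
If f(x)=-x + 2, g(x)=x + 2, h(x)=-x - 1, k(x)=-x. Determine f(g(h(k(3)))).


-2


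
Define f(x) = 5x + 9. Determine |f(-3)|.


f(-3) = -6
|-6| = 6

6


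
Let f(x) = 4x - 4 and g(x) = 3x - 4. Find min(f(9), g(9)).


f(9) = 32
g(9) = 23
min = 23

23


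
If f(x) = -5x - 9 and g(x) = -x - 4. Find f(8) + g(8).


-61


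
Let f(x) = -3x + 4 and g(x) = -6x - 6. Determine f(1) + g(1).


f(1) = 1
g(1) = -12
Sum = -11

-11


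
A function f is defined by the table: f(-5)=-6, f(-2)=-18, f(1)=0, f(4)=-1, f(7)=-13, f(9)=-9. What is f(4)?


-1


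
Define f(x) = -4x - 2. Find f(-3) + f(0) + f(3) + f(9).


f(-3) = 10
f(0) = -2
f(3) = -14
f(9) = -38
Sum = -44

-44


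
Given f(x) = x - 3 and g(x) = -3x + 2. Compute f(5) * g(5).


-26


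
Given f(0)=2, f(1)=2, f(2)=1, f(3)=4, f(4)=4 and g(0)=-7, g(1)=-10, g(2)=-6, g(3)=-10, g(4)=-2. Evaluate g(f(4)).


-2


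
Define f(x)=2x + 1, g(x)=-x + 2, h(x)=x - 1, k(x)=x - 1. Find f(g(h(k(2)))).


5


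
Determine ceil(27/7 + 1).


27/7 = 3.8571
3.8571 + 1 = 4.8571
ceil(4.8571) = 5

5


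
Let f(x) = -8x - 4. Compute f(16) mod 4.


f(16) = -132
-132 mod 4 = 0

0


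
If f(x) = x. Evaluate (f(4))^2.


f(4) = 4
(4)^2 = 16

16


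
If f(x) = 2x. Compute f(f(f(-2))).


f(-2) = -4
f(-4) = -8
f(-8) = -16

-16


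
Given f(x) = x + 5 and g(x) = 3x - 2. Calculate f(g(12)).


39


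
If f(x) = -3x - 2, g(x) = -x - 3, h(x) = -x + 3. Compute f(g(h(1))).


h(1) = 2
g(2) = -5
f(-5) = 13

13


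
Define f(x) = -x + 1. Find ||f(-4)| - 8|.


f(-4) = 5
|5| = 5
|5 - 8| = 3

3


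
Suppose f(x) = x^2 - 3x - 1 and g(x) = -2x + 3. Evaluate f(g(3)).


g(3) = -3
f(-3) = 1*(-3)^2 - 3*(-3) - 1 = 17

17


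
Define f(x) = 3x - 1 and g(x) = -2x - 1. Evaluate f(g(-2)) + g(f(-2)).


21


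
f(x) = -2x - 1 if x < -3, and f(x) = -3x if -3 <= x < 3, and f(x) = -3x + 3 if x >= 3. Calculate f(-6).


-6 satisfies x < -3
f(-6) = 11

11


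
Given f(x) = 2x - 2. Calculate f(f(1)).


f(1) = 0
f(0) = -2

-2


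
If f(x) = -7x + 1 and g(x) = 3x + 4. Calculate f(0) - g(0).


f(0) = 1
g(0) = 4
Difference = -3

-3


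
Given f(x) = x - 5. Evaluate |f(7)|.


2


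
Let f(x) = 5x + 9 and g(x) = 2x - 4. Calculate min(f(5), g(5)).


f(5) = 34
g(5) = 6
min = 6

6


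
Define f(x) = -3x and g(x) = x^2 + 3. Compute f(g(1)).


g(1) = 4
f(4) = -12

-12


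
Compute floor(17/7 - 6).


17/7 = 2.4286
2.4286 - 6 = -3.5714
floor(-3.5714) = -4

-4


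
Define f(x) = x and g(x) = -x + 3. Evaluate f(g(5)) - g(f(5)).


f(g(5)) = -2
g(f(5)) = -2
Difference = 0

0
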